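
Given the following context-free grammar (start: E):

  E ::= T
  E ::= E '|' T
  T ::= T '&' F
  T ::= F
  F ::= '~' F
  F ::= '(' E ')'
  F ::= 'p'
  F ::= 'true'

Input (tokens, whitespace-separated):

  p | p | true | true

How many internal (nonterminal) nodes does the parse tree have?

12

[E [E [E [E [T [F p]]] | [T [F p]]] | [T [F true]]] | [T [F true]]]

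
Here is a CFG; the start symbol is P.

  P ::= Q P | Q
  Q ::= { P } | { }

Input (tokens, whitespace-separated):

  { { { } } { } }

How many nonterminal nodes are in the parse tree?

8

[P [Q { [P [Q { [P [Q { }]] }] [P [Q { }]]] }]]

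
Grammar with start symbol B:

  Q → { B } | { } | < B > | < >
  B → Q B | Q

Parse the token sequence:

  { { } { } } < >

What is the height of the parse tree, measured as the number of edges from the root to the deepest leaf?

[B [Q { [B [Q { }] [B [Q { }]]] }] [B [Q < >]]]

5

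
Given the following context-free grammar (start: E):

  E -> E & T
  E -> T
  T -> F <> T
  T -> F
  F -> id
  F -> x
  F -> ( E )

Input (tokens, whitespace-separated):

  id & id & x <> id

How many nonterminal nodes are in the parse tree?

11

[E [E [E [T [F id]]] & [T [F id]]] & [T [F x] <> [T [F id]]]]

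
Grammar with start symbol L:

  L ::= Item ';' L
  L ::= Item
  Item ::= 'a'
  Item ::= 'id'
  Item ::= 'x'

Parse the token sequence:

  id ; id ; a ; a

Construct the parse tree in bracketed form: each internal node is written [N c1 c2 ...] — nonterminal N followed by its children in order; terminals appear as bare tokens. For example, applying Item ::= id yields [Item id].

[L [Item id] ; [L [Item id] ; [L [Item a] ; [L [Item a]]]]]

L
Item ; L
id ; L
id ; Item ; L
id ; id ; L
id ; id ; Item ; L
id ; id ; a ; L
id ; id ; a ; Item
id ; id ; a ; a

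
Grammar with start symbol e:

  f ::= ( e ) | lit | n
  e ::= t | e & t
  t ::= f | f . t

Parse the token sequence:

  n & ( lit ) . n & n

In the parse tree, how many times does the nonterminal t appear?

5

[e [e [e [t [f n]]] & [t [f ( [e [t [f lit]]] )] . [t [f n]]]] & [t [f n]]]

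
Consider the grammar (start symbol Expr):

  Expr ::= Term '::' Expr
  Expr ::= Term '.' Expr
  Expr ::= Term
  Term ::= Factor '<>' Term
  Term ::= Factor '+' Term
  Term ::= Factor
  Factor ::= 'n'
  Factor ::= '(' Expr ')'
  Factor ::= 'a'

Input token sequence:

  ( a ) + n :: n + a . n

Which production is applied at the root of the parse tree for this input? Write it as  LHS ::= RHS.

[Expr [Term [Factor ( [Expr [Term [Factor a]]] )] + [Term [Factor n]]] :: [Expr [Term [Factor n] + [Term [Factor a]]] . [Expr [Term [Factor n]]]]]

Expr ::= Term '::' Expr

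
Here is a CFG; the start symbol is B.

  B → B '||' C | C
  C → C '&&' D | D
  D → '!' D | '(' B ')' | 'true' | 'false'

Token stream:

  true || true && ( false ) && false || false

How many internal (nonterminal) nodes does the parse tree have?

16

[B [B [B [C [D true]]] || [C [C [C [D true]] && [D ( [B [C [D false]]] )]] && [D false]]] || [C [D false]]]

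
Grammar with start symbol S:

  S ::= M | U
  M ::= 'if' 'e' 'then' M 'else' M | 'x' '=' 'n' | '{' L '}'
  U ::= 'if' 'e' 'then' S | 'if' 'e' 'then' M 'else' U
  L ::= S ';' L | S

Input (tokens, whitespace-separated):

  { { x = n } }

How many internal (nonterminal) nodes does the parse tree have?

8

[S [M { [L [S [M { [L [S [M x = n]]] }]]] }]]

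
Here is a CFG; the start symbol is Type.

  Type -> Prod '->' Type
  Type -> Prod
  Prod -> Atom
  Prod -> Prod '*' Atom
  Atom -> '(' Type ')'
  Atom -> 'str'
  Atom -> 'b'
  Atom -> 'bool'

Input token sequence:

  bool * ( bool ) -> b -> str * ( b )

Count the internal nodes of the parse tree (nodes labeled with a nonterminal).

[Type [Prod [Prod [Atom bool]] * [Atom ( [Type [Prod [Atom bool]]] )]] -> [Type [Prod [Atom b]] -> [Type [Prod [Prod [Atom str]] * [Atom ( [Type [Prod [Atom b]]] )]]]]]

19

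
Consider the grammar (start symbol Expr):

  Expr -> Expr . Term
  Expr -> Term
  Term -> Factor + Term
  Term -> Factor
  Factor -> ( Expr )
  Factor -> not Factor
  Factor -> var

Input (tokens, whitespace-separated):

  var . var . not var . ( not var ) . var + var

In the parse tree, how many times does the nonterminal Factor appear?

9

[Expr [Expr [Expr [Expr [Expr [Term [Factor var]]] . [Term [Factor var]]] . [Term [Factor not [Factor var]]]] . [Term [Factor ( [Expr [Term [Factor not [Factor var]]]] )]]] . [Term [Factor var] + [Term [Factor var]]]]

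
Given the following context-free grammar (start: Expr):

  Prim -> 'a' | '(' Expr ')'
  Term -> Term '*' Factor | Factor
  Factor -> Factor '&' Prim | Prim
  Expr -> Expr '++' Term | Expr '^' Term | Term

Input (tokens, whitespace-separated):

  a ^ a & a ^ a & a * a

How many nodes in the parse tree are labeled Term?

[Expr [Expr [Expr [Term [Factor [Prim a]]]] ^ [Term [Factor [Factor [Prim a]] & [Prim a]]]] ^ [Term [Term [Factor [Factor [Prim a]] & [Prim a]]] * [Factor [Prim a]]]]

4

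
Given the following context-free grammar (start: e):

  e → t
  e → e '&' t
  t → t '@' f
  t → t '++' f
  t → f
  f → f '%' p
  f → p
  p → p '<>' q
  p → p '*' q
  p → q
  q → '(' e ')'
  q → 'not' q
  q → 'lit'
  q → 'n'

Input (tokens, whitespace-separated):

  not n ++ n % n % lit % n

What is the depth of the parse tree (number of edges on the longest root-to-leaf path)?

8

[e [t [t [f [p [q not [q n]]]]] ++ [f [f [f [f [p [q n]]] % [p [q n]]] % [p [q lit]]] % [p [q n]]]]]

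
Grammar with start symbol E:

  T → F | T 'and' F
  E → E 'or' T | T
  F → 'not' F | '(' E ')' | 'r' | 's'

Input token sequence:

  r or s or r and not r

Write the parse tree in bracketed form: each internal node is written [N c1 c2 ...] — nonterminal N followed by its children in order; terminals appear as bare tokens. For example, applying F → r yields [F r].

E
E or T
E or T or T
T or T or T
F or T or T
r or T or T
r or F or T
r or s or T
r or s or T and F
r or s or F and F
r or s or r and F
r or s or r and not F
r or s or r and not r

[E [E [E [T [F r]]] or [T [F s]]] or [T [T [F r]] and [F not [F r]]]]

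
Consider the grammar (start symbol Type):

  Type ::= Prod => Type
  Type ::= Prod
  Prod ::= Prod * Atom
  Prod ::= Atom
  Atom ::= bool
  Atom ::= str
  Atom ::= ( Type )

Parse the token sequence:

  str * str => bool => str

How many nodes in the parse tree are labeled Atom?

4

[Type [Prod [Prod [Atom str]] * [Atom str]] => [Type [Prod [Atom bool]] => [Type [Prod [Atom str]]]]]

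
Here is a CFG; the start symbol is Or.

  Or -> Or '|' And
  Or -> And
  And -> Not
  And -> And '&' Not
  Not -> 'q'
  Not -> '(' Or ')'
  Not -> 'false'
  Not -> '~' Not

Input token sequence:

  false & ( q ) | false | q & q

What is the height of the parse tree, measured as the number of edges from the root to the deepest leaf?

[Or [Or [Or [And [And [Not false]] & [Not ( [Or [And [Not q]]] )]]] | [And [Not false]]] | [And [And [Not q]] & [Not q]]]

8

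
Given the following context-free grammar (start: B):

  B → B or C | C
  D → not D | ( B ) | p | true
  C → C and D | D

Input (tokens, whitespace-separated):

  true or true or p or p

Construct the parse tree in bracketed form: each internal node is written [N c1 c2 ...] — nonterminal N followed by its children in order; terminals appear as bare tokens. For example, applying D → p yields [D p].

[B [B [B [B [C [D true]]] or [C [D true]]] or [C [D p]]] or [C [D p]]]

B
B or C
B or C or C
B or C or C or C
C or C or C or C
D or C or C or C
true or C or C or C
true or D or C or C
true or true or C or C
true or true or D or C
true or true or p or C
true or true or p or D
true or true or p or p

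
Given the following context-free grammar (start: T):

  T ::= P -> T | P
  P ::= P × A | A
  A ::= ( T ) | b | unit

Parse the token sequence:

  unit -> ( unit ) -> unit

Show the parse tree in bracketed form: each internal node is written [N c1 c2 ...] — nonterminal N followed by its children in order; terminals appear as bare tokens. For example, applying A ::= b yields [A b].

T
P -> T
A -> T
unit -> T
unit -> P -> T
unit -> A -> T
unit -> ( T ) -> T
unit -> ( P ) -> T
unit -> ( A ) -> T
unit -> ( unit ) -> T
unit -> ( unit ) -> P
unit -> ( unit ) -> A
unit -> ( unit ) -> unit

[T [P [A unit]] -> [T [P [A ( [T [P [A unit]]] )]] -> [T [P [A unit]]]]]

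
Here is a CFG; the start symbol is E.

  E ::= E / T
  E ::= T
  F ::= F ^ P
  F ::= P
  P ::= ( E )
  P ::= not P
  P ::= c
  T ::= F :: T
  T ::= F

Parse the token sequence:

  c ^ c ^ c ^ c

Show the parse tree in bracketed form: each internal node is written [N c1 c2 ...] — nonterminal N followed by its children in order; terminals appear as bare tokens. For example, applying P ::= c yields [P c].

[E [T [F [F [F [F [P c]] ^ [P c]] ^ [P c]] ^ [P c]]]]

E
T
F
F ^ P
F ^ P ^ P
F ^ P ^ P ^ P
P ^ P ^ P ^ P
c ^ P ^ P ^ P
c ^ c ^ P ^ P
c ^ c ^ c ^ P
c ^ c ^ c ^ c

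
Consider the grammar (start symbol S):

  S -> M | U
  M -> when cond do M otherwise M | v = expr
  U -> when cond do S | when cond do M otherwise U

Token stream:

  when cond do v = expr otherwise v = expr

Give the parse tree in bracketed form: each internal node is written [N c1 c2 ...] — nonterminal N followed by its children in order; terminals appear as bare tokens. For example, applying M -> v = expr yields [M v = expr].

S
M
when cond do M otherwise M
when cond do v = expr otherwise M
when cond do v = expr otherwise v = expr

[S [M when cond do [M v = expr] otherwise [M v = expr]]]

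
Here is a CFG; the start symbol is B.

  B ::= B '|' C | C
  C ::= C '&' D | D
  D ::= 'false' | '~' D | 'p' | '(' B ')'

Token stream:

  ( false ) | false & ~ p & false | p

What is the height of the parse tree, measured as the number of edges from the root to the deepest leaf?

8

[B [B [B [C [D ( [B [C [D false]]] )]]] | [C [C [C [D false]] & [D ~ [D p]]] & [D false]]] | [C [D p]]]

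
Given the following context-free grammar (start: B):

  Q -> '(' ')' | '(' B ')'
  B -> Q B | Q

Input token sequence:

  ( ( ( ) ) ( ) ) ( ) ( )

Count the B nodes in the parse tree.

[B [Q ( [B [Q ( [B [Q ( )]] )] [B [Q ( )]]] )] [B [Q ( )] [B [Q ( )]]]]

6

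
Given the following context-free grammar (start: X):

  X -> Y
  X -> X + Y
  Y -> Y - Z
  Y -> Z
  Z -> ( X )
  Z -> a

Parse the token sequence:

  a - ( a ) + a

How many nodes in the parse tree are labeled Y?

4

[X [X [Y [Y [Z a]] - [Z ( [X [Y [Z a]]] )]]] + [Y [Z a]]]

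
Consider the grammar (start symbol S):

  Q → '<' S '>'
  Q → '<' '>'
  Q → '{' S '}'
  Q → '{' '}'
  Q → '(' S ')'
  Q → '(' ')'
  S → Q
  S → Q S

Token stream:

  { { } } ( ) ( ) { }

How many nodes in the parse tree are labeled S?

[S [Q { [S [Q { }]] }] [S [Q ( )] [S [Q ( )] [S [Q { }]]]]]

5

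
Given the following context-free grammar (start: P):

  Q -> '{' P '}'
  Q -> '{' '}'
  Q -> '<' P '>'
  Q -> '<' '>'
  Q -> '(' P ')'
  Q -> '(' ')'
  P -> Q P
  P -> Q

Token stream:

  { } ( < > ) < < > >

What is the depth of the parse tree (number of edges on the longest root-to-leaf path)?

6

[P [Q { }] [P [Q ( [P [Q < >]] )] [P [Q < [P [Q < >]] >]]]]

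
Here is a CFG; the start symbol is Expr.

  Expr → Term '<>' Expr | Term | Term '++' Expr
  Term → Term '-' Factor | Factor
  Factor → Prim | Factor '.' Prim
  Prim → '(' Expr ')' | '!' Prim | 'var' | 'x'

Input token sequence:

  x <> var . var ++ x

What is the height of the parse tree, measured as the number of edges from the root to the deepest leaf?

[Expr [Term [Factor [Prim x]]] <> [Expr [Term [Factor [Factor [Prim var]] . [Prim var]]] ++ [Expr [Term [Factor [Prim x]]]]]]

6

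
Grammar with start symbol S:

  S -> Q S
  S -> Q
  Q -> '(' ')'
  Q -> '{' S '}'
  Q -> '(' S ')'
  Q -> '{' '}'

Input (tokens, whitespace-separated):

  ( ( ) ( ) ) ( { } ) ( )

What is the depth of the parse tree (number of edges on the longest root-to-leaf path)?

5

[S [Q ( [S [Q ( )] [S [Q ( )]]] )] [S [Q ( [S [Q { }]] )] [S [Q ( )]]]]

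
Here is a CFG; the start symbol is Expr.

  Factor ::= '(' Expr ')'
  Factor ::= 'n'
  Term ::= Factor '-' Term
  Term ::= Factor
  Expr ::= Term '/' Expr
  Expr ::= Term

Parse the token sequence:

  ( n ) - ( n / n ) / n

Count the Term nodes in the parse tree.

[Expr [Term [Factor ( [Expr [Term [Factor n]]] )] - [Term [Factor ( [Expr [Term [Factor n]] / [Expr [Term [Factor n]]]] )]]] / [Expr [Term [Factor n]]]]

6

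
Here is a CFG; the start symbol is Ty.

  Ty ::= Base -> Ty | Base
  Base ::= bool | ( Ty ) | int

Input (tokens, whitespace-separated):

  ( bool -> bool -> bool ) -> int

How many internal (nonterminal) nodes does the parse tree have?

10

[Ty [Base ( [Ty [Base bool] -> [Ty [Base bool] -> [Ty [Base bool]]]] )] -> [Ty [Base int]]]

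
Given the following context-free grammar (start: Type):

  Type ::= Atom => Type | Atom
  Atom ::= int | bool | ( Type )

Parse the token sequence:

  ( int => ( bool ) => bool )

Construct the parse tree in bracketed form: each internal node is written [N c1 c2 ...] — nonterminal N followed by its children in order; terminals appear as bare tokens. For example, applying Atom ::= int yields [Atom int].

Type
Atom
( Type )
( Atom => Type )
( int => Type )
( int => Atom => Type )
( int => ( Type ) => Type )
( int => ( Atom ) => Type )
( int => ( bool ) => Type )
( int => ( bool ) => Atom )
( int => ( bool ) => bool )

[Type [Atom ( [Type [Atom int] => [Type [Atom ( [Type [Atom bool]] )] => [Type [Atom bool]]]] )]]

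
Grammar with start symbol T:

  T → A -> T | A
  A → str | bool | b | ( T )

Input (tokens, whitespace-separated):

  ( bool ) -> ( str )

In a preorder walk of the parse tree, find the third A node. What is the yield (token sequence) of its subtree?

( str )

[T [A ( [T [A bool]] )] -> [T [A ( [T [A str]] )]]]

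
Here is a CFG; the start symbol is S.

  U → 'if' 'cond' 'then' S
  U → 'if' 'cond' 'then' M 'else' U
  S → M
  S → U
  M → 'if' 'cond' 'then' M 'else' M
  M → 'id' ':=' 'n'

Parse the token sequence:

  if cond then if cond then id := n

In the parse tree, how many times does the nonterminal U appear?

[S [U if cond then [S [U if cond then [S [M id := n]]]]]]

2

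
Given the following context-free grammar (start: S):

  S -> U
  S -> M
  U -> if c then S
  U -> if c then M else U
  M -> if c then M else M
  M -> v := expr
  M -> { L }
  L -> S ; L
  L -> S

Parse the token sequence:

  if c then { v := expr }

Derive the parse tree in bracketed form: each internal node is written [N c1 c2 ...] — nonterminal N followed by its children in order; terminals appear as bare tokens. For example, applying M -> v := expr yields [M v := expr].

[S [U if c then [S [M { [L [S [M v := expr]]] }]]]]

S
U
if c then S
if c then M
if c then { L }
if c then { S }
if c then { M }
if c then { v := expr }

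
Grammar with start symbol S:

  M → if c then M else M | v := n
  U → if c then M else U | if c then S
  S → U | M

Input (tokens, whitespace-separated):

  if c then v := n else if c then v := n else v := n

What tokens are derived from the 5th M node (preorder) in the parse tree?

[S [M if c then [M v := n] else [M if c then [M v := n] else [M v := n]]]]

v := n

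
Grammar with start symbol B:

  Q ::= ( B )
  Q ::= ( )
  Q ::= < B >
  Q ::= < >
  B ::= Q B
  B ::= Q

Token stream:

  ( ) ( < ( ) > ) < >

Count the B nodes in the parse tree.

5

[B [Q ( )] [B [Q ( [B [Q < [B [Q ( )]] >]] )] [B [Q < >]]]]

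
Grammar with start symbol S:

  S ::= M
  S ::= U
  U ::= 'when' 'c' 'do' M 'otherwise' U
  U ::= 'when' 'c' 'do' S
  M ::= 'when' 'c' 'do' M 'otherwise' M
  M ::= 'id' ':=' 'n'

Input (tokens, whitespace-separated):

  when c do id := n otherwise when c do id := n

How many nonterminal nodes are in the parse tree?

[S [U when c do [M id := n] otherwise [U when c do [S [M id := n]]]]]

6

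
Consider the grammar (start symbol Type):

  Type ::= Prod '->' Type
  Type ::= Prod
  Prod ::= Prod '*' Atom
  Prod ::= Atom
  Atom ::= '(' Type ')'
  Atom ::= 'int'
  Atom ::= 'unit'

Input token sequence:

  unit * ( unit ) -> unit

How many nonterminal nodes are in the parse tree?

11

[Type [Prod [Prod [Atom unit]] * [Atom ( [Type [Prod [Atom unit]]] )]] -> [Type [Prod [Atom unit]]]]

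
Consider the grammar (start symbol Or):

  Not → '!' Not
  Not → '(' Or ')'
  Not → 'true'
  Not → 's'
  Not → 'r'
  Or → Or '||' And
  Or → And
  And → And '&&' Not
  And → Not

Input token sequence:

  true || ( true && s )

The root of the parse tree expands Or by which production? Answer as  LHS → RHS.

[Or [Or [And [Not true]]] || [And [Not ( [Or [And [And [Not true]] && [Not s]]] )]]]

Or → Or '||' And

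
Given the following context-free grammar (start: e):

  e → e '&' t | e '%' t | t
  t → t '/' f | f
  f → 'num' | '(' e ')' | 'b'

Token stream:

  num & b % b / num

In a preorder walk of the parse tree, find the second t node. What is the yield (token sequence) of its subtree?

b

[e [e [e [t [f num]]] & [t [f b]]] % [t [t [f b]] / [f num]]]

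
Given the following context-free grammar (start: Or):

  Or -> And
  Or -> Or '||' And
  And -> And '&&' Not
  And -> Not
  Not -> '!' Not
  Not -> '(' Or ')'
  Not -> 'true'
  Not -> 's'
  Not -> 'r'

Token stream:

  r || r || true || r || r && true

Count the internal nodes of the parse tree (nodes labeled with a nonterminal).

[Or [Or [Or [Or [Or [And [Not r]]] || [And [Not r]]] || [And [Not true]]] || [And [Not r]]] || [And [And [Not r]] && [Not true]]]

17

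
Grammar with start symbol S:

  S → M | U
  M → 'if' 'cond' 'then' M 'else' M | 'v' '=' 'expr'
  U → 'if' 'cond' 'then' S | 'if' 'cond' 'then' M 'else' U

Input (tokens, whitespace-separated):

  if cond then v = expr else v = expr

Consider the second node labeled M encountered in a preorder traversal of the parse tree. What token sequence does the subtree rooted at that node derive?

[S [M if cond then [M v = expr] else [M v = expr]]]

v = expr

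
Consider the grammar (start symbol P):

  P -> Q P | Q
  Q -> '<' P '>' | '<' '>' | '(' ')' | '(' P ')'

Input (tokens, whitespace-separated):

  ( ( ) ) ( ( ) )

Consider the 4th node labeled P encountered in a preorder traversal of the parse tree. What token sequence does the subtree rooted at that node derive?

( )

[P [Q ( [P [Q ( )]] )] [P [Q ( [P [Q ( )]] )]]]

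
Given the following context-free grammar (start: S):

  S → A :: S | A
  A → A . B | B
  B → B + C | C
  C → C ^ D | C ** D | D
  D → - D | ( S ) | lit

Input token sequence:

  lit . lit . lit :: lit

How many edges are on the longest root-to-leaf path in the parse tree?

7

[S [A [A [A [B [C [D lit]]]] . [B [C [D lit]]]] . [B [C [D lit]]]] :: [S [A [B [C [D lit]]]]]]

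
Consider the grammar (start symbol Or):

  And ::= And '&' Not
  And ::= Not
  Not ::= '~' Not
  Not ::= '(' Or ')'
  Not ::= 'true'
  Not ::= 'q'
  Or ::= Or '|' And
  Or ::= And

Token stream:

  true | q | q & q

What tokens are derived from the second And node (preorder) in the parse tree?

[Or [Or [Or [And [Not true]]] | [And [Not q]]] | [And [And [Not q]] & [Not q]]]

q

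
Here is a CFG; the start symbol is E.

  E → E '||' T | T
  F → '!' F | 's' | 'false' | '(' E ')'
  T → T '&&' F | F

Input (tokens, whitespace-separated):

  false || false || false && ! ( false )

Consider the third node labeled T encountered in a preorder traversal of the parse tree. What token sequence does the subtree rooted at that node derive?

[E [E [E [T [F false]]] || [T [F false]]] || [T [T [F false]] && [F ! [F ( [E [T [F false]]] )]]]]

false && ! ( false )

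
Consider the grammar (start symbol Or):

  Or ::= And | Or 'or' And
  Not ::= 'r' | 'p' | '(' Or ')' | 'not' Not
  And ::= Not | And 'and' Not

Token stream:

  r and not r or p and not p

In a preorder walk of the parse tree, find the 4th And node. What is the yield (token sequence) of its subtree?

p

[Or [Or [And [And [Not r]] and [Not not [Not r]]]] or [And [And [Not p]] and [Not not [Not p]]]]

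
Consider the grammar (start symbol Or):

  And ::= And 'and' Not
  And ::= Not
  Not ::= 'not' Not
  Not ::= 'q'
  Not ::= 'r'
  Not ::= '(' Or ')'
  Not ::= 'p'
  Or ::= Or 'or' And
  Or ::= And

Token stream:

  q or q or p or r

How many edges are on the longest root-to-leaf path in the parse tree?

[Or [Or [Or [Or [And [Not q]]] or [And [Not q]]] or [And [Not p]]] or [And [Not r]]]

6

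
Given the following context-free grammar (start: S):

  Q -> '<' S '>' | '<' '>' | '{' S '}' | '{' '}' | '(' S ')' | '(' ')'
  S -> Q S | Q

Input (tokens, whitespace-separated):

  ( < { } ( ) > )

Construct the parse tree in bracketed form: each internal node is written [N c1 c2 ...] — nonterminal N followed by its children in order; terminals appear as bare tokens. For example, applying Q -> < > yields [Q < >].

S
Q
( S )
( Q )
( < S > )
( < Q S > )
( < { } S > )
( < { } Q > )
( < { } ( ) > )

[S [Q ( [S [Q < [S [Q { }] [S [Q ( )]]] >]] )]]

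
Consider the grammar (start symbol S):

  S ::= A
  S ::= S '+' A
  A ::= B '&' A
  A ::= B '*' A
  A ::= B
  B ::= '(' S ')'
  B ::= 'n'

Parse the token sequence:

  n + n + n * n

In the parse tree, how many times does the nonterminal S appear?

3

[S [S [S [A [B n]]] + [A [B n]]] + [A [B n] * [A [B n]]]]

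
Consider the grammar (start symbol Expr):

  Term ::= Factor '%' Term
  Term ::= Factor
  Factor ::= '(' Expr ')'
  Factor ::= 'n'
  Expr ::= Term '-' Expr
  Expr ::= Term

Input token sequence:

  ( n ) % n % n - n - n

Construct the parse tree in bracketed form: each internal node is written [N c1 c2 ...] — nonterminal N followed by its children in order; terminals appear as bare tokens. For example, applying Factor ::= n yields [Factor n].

[Expr [Term [Factor ( [Expr [Term [Factor n]]] )] % [Term [Factor n] % [Term [Factor n]]]] - [Expr [Term [Factor n]] - [Expr [Term [Factor n]]]]]

Expr
Term - Expr
Factor % Term - Expr
( Expr ) % Term - Expr
( Term ) % Term - Expr
( Factor ) % Term - Expr
( n ) % Term - Expr
( n ) % Factor % Term - Expr
( n ) % n % Term - Expr
( n ) % n % Factor - Expr
( n ) % n % n - Expr
( n ) % n % n - Term - Expr
( n ) % n % n - Factor - Expr
( n ) % n % n - n - Expr
( n ) % n % n - n - Term
( n ) % n % n - n - Factor
( n ) % n % n - n - n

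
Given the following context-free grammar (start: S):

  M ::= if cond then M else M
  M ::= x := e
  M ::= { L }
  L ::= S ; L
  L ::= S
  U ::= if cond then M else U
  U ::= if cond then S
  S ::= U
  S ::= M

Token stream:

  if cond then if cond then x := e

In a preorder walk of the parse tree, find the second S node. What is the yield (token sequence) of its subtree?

[S [U if cond then [S [U if cond then [S [M x := e]]]]]]

if cond then x := e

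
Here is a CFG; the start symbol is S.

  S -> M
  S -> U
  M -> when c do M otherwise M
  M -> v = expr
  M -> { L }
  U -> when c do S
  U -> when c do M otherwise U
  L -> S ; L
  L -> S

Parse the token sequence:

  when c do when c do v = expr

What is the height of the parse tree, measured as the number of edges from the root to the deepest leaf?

[S [U when c do [S [U when c do [S [M v = expr]]]]]]

6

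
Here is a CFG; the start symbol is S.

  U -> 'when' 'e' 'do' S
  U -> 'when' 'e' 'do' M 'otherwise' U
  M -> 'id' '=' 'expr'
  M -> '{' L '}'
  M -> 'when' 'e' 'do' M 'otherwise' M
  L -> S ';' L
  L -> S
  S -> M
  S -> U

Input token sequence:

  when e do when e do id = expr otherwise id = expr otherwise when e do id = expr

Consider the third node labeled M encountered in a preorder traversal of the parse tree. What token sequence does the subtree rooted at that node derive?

id = expr

[S [U when e do [M when e do [M id = expr] otherwise [M id = expr]] otherwise [U when e do [S [M id = expr]]]]]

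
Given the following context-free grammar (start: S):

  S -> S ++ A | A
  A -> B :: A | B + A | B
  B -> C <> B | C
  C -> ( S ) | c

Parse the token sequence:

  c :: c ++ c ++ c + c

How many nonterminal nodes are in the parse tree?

[S [S [S [A [B [C c]] :: [A [B [C c]]]]] ++ [A [B [C c]]]] ++ [A [B [C c]] + [A [B [C c]]]]]

18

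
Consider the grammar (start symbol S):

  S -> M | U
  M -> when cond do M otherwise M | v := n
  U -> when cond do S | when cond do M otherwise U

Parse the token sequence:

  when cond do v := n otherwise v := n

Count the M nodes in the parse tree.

[S [M when cond do [M v := n] otherwise [M v := n]]]

3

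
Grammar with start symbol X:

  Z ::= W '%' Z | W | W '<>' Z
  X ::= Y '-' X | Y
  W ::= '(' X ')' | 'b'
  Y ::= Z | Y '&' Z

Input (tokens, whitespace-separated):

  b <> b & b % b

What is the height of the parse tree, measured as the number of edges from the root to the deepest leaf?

[X [Y [Y [Z [W b] <> [Z [W b]]]] & [Z [W b] % [Z [W b]]]]]

6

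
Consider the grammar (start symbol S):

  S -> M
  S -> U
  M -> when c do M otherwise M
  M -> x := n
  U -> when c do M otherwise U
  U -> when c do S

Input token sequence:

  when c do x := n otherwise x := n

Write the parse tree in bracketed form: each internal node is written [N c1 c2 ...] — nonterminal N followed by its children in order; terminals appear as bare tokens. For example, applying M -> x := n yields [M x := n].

S
M
when c do M otherwise M
when c do x := n otherwise M
when c do x := n otherwise x := n

[S [M when c do [M x := n] otherwise [M x := n]]]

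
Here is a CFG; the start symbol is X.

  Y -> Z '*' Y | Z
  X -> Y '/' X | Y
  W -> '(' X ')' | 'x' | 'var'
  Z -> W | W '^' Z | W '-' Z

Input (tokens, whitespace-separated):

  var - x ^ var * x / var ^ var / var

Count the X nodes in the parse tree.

[X [Y [Z [W var] - [Z [W x] ^ [Z [W var]]]] * [Y [Z [W x]]]] / [X [Y [Z [W var] ^ [Z [W var]]]] / [X [Y [Z [W var]]]]]]

3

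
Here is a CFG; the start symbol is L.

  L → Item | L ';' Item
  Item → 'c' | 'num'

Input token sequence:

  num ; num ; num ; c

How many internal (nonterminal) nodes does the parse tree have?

[L [L [L [L [Item num]] ; [Item num]] ; [Item num]] ; [Item c]]

8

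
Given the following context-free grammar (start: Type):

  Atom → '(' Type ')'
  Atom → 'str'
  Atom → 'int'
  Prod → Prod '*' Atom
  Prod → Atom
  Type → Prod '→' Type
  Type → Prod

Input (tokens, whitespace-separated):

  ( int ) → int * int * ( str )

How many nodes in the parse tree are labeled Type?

4

[Type [Prod [Atom ( [Type [Prod [Atom int]]] )]] → [Type [Prod [Prod [Prod [Atom int]] * [Atom int]] * [Atom ( [Type [Prod [Atom str]]] )]]]]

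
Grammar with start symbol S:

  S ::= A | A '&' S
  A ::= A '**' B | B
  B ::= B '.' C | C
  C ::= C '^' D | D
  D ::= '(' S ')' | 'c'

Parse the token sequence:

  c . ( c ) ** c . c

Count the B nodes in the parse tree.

5

[S [A [A [B [B [C [D c]]] . [C [D ( [S [A [B [C [D c]]]]] )]]]] ** [B [B [C [D c]]] . [C [D c]]]]]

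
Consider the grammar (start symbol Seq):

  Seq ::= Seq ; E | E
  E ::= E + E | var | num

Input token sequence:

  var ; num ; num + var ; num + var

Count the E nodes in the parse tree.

[Seq [Seq [Seq [Seq [E var]] ; [E num]] ; [E [E num] + [E var]]] ; [E [E num] + [E var]]]

8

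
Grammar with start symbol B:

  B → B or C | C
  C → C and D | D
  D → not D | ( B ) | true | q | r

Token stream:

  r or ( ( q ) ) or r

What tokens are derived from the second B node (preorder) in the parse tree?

r or ( ( q ) )

[B [B [B [C [D r]]] or [C [D ( [B [C [D ( [B [C [D q]]] )]]] )]]] or [C [D r]]]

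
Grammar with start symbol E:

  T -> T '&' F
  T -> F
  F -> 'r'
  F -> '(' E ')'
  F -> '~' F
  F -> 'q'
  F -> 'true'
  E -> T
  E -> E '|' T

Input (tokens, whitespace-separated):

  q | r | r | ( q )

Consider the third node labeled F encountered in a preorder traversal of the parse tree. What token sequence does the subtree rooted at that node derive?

[E [E [E [E [T [F q]]] | [T [F r]]] | [T [F r]]] | [T [F ( [E [T [F q]]] )]]]

r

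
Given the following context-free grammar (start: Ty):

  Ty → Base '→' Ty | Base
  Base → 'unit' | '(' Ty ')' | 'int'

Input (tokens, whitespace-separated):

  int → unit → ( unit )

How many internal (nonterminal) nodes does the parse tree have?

8

[Ty [Base int] → [Ty [Base unit] → [Ty [Base ( [Ty [Base unit]] )]]]]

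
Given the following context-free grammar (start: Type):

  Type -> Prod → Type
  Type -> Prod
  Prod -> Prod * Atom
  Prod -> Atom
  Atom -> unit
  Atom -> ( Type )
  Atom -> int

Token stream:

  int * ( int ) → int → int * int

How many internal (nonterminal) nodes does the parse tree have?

[Type [Prod [Prod [Atom int]] * [Atom ( [Type [Prod [Atom int]]] )]] → [Type [Prod [Atom int]] → [Type [Prod [Prod [Atom int]] * [Atom int]]]]]

16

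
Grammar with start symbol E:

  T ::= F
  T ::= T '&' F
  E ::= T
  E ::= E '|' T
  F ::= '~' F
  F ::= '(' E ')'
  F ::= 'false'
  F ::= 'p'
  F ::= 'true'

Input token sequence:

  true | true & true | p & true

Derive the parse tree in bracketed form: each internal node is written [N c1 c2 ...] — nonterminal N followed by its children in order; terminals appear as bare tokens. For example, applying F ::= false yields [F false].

E
E | T
E | T | T
T | T | T
F | T | T
true | T | T
true | T & F | T
true | F & F | T
true | true & F | T
true | true & true | T
true | true & true | T & F
true | true & true | F & F
true | true & true | p & F
true | true & true | p & true

[E [E [E [T [F true]]] | [T [T [F true]] & [F true]]] | [T [T [F p]] & [F true]]]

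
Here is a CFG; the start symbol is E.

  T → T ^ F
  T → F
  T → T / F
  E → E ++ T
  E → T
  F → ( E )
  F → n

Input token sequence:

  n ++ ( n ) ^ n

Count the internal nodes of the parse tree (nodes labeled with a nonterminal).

[E [E [T [F n]]] ++ [T [T [F ( [E [T [F n]]] )]] ^ [F n]]]

11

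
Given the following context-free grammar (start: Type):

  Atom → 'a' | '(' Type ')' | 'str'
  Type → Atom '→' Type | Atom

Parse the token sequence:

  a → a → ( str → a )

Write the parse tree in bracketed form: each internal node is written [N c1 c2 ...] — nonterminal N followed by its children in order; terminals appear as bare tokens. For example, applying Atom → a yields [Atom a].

[Type [Atom a] → [Type [Atom a] → [Type [Atom ( [Type [Atom str] → [Type [Atom a]]] )]]]]

Type
Atom → Type
a → Type
a → Atom → Type
a → a → Type
a → a → Atom
a → a → ( Type )
a → a → ( Atom → Type )
a → a → ( str → Type )
a → a → ( str → Atom )
a → a → ( str → a )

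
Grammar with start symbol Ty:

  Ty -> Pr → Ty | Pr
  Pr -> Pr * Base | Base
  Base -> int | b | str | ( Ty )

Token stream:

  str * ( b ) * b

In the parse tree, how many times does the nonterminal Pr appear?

4

[Ty [Pr [Pr [Pr [Base str]] * [Base ( [Ty [Pr [Base b]]] )]] * [Base b]]]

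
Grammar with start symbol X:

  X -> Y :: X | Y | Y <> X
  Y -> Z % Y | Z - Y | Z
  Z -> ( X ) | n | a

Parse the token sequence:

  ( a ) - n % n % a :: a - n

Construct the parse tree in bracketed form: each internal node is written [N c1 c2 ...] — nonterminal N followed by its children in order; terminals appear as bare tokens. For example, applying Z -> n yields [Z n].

X
Y :: X
Z - Y :: X
( X ) - Y :: X
( Y ) - Y :: X
( Z ) - Y :: X
( a ) - Y :: X
( a ) - Z % Y :: X
( a ) - n % Y :: X
( a ) - n % Z % Y :: X
( a ) - n % n % Y :: X
( a ) - n % n % Z :: X
( a ) - n % n % a :: X
( a ) - n % n % a :: Y
( a ) - n % n % a :: Z - Y
( a ) - n % n % a :: a - Y
( a ) - n % n % a :: a - Z
( a ) - n % n % a :: a - n

[X [Y [Z ( [X [Y [Z a]]] )] - [Y [Z n] % [Y [Z n] % [Y [Z a]]]]] :: [X [Y [Z a] - [Y [Z n]]]]]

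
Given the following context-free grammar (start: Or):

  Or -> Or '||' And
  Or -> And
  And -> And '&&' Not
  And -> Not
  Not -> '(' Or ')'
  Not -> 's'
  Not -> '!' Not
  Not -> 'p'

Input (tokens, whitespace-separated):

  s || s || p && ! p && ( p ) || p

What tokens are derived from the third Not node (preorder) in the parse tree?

[Or [Or [Or [Or [And [Not s]]] || [And [Not s]]] || [And [And [And [Not p]] && [Not ! [Not p]]] && [Not ( [Or [And [Not p]]] )]]] || [And [Not p]]]

p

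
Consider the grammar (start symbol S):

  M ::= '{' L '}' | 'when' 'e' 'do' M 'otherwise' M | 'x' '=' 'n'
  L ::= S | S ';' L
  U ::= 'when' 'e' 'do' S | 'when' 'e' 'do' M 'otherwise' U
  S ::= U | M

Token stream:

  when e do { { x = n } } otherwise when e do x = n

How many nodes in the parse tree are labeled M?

[S [U when e do [M { [L [S [M { [L [S [M x = n]]] }]]] }] otherwise [U when e do [S [M x = n]]]]]

4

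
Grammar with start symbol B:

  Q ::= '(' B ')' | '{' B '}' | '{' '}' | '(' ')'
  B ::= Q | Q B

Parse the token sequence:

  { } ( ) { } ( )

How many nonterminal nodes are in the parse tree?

[B [Q { }] [B [Q ( )] [B [Q { }] [B [Q ( )]]]]]

8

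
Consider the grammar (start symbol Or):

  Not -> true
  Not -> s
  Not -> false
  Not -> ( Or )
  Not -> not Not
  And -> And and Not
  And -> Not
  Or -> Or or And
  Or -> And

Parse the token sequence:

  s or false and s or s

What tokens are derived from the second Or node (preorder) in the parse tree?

[Or [Or [Or [And [Not s]]] or [And [And [Not false]] and [Not s]]] or [And [Not s]]]

s or false and s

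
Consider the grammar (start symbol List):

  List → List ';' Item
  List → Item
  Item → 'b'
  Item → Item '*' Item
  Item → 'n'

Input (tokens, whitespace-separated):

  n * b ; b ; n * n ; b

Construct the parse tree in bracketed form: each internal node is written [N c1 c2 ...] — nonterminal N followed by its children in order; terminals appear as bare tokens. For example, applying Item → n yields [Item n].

List
List ; Item
List ; Item ; Item
List ; Item ; Item ; Item
Item ; Item ; Item ; Item
Item * Item ; Item ; Item ; Item
n * Item ; Item ; Item ; Item
n * b ; Item ; Item ; Item
n * b ; b ; Item ; Item
n * b ; b ; Item * Item ; Item
n * b ; b ; n * Item ; Item
n * b ; b ; n * n ; Item
n * b ; b ; n * n ; b

[List [List [List [List [Item [Item n] * [Item b]]] ; [Item b]] ; [Item [Item n] * [Item n]]] ; [Item b]]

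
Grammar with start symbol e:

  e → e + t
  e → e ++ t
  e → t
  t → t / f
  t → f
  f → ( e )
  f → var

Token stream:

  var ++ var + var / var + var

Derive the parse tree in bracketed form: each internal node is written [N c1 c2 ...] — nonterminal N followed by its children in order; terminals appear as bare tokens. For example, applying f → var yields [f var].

e
e + t
e + t + t
e ++ t + t + t
t ++ t + t + t
f ++ t + t + t
var ++ t + t + t
var ++ f + t + t
var ++ var + t + t
var ++ var + t / f + t
var ++ var + f / f + t
var ++ var + var / f + t
var ++ var + var / var + t
var ++ var + var / var + f
var ++ var + var / var + var

[e [e [e [e [t [f var]]] ++ [t [f var]]] + [t [t [f var]] / [f var]]] + [t [f var]]]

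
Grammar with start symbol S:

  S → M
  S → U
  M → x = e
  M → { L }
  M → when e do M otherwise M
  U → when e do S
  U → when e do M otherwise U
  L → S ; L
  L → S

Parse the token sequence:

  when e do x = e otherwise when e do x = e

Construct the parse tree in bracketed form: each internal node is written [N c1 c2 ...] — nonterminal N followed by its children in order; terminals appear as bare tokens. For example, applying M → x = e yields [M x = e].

[S [U when e do [M x = e] otherwise [U when e do [S [M x = e]]]]]

S
U
when e do M otherwise U
when e do x = e otherwise U
when e do x = e otherwise when e do S
when e do x = e otherwise when e do M
when e do x = e otherwise when e do x = e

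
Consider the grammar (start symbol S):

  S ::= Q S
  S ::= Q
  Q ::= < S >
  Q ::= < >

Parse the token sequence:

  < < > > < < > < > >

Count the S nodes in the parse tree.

5

[S [Q < [S [Q < >]] >] [S [Q < [S [Q < >] [S [Q < >]]] >]]]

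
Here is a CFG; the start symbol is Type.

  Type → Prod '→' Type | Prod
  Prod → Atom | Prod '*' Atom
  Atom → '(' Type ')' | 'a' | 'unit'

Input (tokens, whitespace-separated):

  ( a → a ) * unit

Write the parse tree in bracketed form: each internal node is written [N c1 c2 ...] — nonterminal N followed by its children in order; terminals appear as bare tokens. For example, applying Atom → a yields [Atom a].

[Type [Prod [Prod [Atom ( [Type [Prod [Atom a]] → [Type [Prod [Atom a]]]] )]] * [Atom unit]]]

Type
Prod
Prod * Atom
Atom * Atom
( Type ) * Atom
( Prod → Type ) * Atom
( Atom → Type ) * Atom
( a → Type ) * Atom
( a → Prod ) * Atom
( a → Atom ) * Atom
( a → a ) * Atom
( a → a ) * unit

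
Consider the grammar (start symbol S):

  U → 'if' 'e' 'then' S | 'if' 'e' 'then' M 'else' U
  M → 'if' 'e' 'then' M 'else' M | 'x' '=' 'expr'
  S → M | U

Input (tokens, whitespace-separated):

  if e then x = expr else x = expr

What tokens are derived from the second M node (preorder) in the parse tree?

[S [M if e then [M x = expr] else [M x = expr]]]

x = expr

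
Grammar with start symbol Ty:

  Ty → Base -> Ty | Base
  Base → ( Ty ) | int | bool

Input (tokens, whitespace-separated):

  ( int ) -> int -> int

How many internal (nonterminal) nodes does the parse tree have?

8

[Ty [Base ( [Ty [Base int]] )] -> [Ty [Base int] -> [Ty [Base int]]]]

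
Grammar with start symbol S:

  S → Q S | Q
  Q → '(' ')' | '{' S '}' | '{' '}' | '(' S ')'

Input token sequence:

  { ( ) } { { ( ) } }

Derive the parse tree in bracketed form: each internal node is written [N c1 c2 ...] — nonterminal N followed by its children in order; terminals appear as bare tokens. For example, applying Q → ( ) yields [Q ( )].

[S [Q { [S [Q ( )]] }] [S [Q { [S [Q { [S [Q ( )]] }]] }]]]

S
Q S
{ S } S
{ Q } S
{ ( ) } S
{ ( ) } Q
{ ( ) } { S }
{ ( ) } { Q }
{ ( ) } { { S } }
{ ( ) } { { Q } }
{ ( ) } { { ( ) } }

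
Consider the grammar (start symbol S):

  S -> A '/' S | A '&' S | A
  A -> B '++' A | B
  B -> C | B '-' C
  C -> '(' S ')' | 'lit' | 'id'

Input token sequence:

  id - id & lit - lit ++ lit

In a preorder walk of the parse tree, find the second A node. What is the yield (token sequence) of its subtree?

lit - lit ++ lit

[S [A [B [B [C id]] - [C id]]] & [S [A [B [B [C lit]] - [C lit]] ++ [A [B [C lit]]]]]]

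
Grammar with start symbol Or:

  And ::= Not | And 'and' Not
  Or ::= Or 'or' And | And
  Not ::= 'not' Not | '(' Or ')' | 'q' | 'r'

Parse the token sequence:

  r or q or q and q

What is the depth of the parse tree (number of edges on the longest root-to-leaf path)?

[Or [Or [Or [And [Not r]]] or [And [Not q]]] or [And [And [Not q]] and [Not q]]]

5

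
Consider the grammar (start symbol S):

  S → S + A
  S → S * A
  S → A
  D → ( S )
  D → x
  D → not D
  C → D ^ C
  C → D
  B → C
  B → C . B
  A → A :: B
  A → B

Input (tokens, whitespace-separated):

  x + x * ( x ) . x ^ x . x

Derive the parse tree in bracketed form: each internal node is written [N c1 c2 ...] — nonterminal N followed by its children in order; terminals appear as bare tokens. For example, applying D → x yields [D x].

[S [S [S [A [B [C [D x]]]]] + [A [B [C [D x]]]]] * [A [B [C [D ( [S [A [B [C [D x]]]]] )]] . [B [C [D x] ^ [C [D x]]] . [B [C [D x]]]]]]]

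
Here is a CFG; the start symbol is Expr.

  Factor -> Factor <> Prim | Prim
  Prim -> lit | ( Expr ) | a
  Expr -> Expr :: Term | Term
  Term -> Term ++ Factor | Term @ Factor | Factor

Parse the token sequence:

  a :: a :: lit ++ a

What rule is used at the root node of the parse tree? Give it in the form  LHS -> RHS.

Expr -> Expr :: Term

[Expr [Expr [Expr [Term [Factor [Prim a]]]] :: [Term [Factor [Prim a]]]] :: [Term [Term [Factor [Prim lit]]] ++ [Factor [Prim a]]]]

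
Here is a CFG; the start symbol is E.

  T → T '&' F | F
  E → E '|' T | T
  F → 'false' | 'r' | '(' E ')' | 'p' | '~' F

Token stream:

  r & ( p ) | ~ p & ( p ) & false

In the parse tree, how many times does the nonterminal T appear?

[E [E [T [T [F r]] & [F ( [E [T [F p]]] )]]] | [T [T [T [F ~ [F p]]] & [F ( [E [T [F p]]] )]] & [F false]]]

7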